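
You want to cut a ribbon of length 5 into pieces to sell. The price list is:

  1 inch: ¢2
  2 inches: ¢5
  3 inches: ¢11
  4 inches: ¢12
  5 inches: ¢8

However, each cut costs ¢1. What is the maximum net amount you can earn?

Build v[k] bottom-up: v[k] = max over allowed piece i of (p[i] + v[k−i]) − 1 per cut.
v[1] = 2
v[2] = max(2+2-1, 5+0) = 5
v[3] = max(2+5-1, 5+2-1, 11+0) = 11
v[4] = max(2+11-1, 5+5-1, 11+2-1, 12+0) = 12
v[5] = max(2+12-1, 5+11-1, 11+5-1, 12+2-1, 8+0) = 15
One optimal plan: pieces 3 + 2 (1 cut) → ¢16 − ¢1 = ¢15.

15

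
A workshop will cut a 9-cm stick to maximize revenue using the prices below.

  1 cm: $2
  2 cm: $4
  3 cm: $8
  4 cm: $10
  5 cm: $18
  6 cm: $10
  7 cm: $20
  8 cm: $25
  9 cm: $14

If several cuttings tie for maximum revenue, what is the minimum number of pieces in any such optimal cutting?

Build r[k] bottom-up: r[k] = max over allowed piece i of (p[i] + r[k−i]).
r[1] = 2
r[2] = 4  (first piece 1, then r[1]=2)
r[3] = 8
r[4] = 10  (first piece 1, then r[3]=8)
r[5] = 18
r[6] = 20  (first piece 1, then r[5]=18)
r[7] = 22  (first piece 1, then r[6]=20)
r[8] = 26  (first piece 3, then r[5]=18)
r[9] = 28  (first piece 1, then r[8]=26)
Maximum revenue is $28.
Now minimize piece count subject to staying optimal: for each k, pieces[k] = 1 + min over i with p[i]+r[k−i]=r[k] of pieces[k−i].
pieces[6] = 2
pieces[7] = 2
pieces[8] = 2
pieces[9] = 2

2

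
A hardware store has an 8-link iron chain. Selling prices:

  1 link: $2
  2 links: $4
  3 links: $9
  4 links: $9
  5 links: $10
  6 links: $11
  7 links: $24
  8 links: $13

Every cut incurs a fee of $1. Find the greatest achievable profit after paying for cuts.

25

Let v[k] be the best obtainable value from length k. For each k, try every first piece i and keep the best of price[i] + v[k−i] minus the 1 cut fee when i<k.
v[1] = 2
v[2] = max(2+2-1, 4+0) = 4
v[3] = max(2+4-1, 4+2-1, 9+0) = 9
v[4] = max(2+9-1, 4+4-1, 9+2-1, 9+0) = 10
v[5] = max(2+10-1, 4+9-1, 9+4-1, 9+2-1, 10+0) = 12
v[6] = max(2+12-1, 4+10-1, 9+9-1, 9+4-1, 10+2-1, 11+0) = 17
v[7] = max(2+17-1, 4+12-1, 9+10-1, …, 11+2-1, 24+0) = 24
v[8] = max(2+24-1, 4+17-1, 9+12-1, …, 24+2-1, 13+0) = 25
One optimal plan: pieces 7 + 1 (1 cut) → $26 − $1 = $25.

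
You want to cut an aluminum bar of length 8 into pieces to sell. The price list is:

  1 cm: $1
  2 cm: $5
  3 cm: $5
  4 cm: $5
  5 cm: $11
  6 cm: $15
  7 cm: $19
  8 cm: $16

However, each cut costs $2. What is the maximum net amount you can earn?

Let r[k] be the best obtainable value from length k. For each k, try every first piece i and keep the best of price[i] + r[k−i] minus the 2 cut fee when i<k.
r[1] = 1
r[2] = max(1+1-2, 5+0) = 5
r[3] = max(1+5-2, 5+1-2, 5+0) = 5
r[4] = max(1+5-2, 5+5-2, 5+1-2, 5+0) = 8
r[5] = max(1+8-2, 5+5-2, 5+5-2, 5+1-2, 11+0) = 11
r[6] = max(1+11-2, 5+8-2, 5+5-2, 5+5-2, 11+1-2, 15+0) = 15
r[7] = max(1+15-2, 5+11-2, 5+8-2, …, 15+1-2, 19+0) = 19
r[8] = max(1+19-2, 5+15-2, 5+11-2, …, 19+1-2, 16+0) = 18
One optimal plan: pieces 7 + 1 (1 cut) → $20 − $2 = $18.

18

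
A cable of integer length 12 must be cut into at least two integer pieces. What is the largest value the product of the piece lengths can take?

Define m[k] = max over 1≤i<k of i · max(k−i, m[k−i]); the inner max lets the remainder stay uncut if that's better.
m[2] = 1×max(1,0) = 1×1 = 1
m[3] = max(1×2, 2×1) = 2
m[4] = max(1×3, 2×2, 3×1) = 4
m[5] = max(1×4, 2×3, 3×2, 4×1) = 6
m[6] = max(1×6, 2×4, 3×3, 4×2, 5×1) = 9
m[7] = max(1×9, 2×6, 3×4, 4×3, 5×2, 6×1) = 12
m[8] = max(1×12, 2×9, 3×6, …, 6×2, 7×1) = 18
m[9] = max(1×18, 2×12, 3×9, …, 7×2, 8×1) = 27
m[10] = max(1×27, 2×18, 3×12, …, 8×2, 9×1) = 36
m[11] = max(1×36, 2×27, 3×18, …, 9×2, 10×1) = 54
m[12] = max(1×54, 2×36, 3×27, …, 10×2, 11×1) = 81
One optimal split: 3 + 3 + 3 + 3; product 3×3×3×3 = 81.

81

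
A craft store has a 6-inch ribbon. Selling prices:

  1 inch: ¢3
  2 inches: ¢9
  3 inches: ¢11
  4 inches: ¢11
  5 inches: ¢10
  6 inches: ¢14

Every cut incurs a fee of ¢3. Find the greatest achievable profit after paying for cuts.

21

Build r[k] bottom-up: r[k] = max over allowed piece i of (p[i] + r[k−i]) − 3 per cut.
r[1] = 3
r[2] = 9
r[3] = 11
r[4] = 15  (first piece 2, then r[2]=9)
r[5] = 17  (first piece 2, then r[3]=11)
r[6] = 21  (first piece 2, then r[4]=15)
One optimal plan: pieces 2 + 2 + 2 (2 cuts) → ¢27 − ¢6 = ¢21.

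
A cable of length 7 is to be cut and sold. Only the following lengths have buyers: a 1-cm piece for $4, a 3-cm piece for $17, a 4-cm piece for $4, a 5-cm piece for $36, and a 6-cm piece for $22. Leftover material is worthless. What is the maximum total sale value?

Let f[k] be the best obtainable value from length k. For each k, try every first piece i and keep the best of price[i] + f[k−i].
f[1] = 4
f[2] = 8  (first piece 1, then f[1]=4)
f[3] = 17
f[4] = 21  (first piece 1, then f[3]=17)
f[5] = 36
f[6] = 40  (first piece 1, then f[5]=36)
f[7] = 44  (first piece 1, then f[6]=40)
One optimal cutting: 5 + 1 + 1 → $44.

44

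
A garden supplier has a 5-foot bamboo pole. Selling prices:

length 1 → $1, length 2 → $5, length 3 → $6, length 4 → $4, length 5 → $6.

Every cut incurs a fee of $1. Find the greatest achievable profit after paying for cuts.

Consider every possible first cut. v[k] is the best of p[i]+v[k−i] over all sellable i≤k, charging 1 whenever i<k.
v[1] = 1
v[2] = 5
v[3] = 6
v[4] = 9  (first piece 2, then v[2]=5)
v[5] = 10  (first piece 2, then v[3]=6)
One optimal plan: pieces 3 + 2 (1 cut) → $11 − $1 = $10.

10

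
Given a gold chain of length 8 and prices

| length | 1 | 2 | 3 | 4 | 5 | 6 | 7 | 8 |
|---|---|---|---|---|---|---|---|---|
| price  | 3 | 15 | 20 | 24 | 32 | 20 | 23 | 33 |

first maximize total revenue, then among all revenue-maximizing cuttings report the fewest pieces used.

Build r[k] bottom-up: r[k] = max over allowed piece i of (p[i] + r[k−i]).
r[1] = 3
r[2] = max(3+3, 15+0) = 15
r[3] = max(3+15, 15+3, 20+0) = 20
r[4] = max(3+20, 15+15, 20+3, 24+0) = 30
r[5] = max(3+30, 15+20, 20+15, 24+3, 32+0) = 35
r[6] = max(3+35, 15+30, 20+20, 24+15, 32+3, 20+0) = 45
r[7] = max(3+45, 15+35, 20+30, …, 20+3, 23+0) = 50
r[8] = max(3+50, 15+45, 20+35, …, 23+3, 33+0) = 60
Maximum revenue is $60.
Now minimize piece count subject to staying optimal: for each k, pieces[k] = 1 + min over i with p[i]+r[k−i]=r[k] of pieces[k−i].
pieces[5] = 2
pieces[6] = 3
pieces[7] = 3
pieces[8] = 4

4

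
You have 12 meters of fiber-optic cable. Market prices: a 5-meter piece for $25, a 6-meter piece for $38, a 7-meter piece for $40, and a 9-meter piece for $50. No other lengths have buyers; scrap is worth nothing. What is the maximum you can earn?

76

Build f[k] bottom-up: f[k] = max over allowed piece i of (p[i] + f[k−i]).
f[1] = 0
f[2] = 0
f[3] = 0
f[4] = 0
f[5] = 25
f[6] = 38
f[7] = 40
f[8] = 40
f[9] = 50
f[10] = 50
f[11] = 63  (first piece 5, then f[6]=38)
f[12] = 76  (first piece 6, then f[6]=38)
One optimal cutting: 6 + 6 → $76.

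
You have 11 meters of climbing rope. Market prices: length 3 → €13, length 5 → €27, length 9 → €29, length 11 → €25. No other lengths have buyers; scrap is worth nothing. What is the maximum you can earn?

Consider every possible first cut. r[k] is the best of p[i]+r[k−i] over all sellable i≤k.
r[1] = 0
r[2] = 0
r[3] = 13
r[4] = 13
r[5] = 27
r[6] = 27
r[7] = 27
r[8] = 40  (first piece 3, then r[5]=27)
r[9] = 40
r[10] = 54  (first piece 5, then r[5]=27)
r[11] = 54
One optimal cutting: pieces 5 + 5 with 1 meter of scrap → €54.

54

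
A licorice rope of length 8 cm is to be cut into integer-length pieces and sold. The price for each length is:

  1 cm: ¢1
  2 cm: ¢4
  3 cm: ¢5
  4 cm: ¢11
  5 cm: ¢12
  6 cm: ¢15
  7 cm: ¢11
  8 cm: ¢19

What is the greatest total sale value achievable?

22

Let v[k] be the best obtainable value from length k. For each k, try every first piece i and keep the best of price[i] + v[k−i].
v[1] = 1
v[2] = 4
v[3] = 5  (first piece 1, then v[2]=4)
v[4] = 11
v[5] = 12  (first piece 1, then v[4]=11)
v[6] = 15  (first piece 2, then v[4]=11)
v[7] = 16  (first piece 1, then v[6]=15)
v[8] = 22  (first piece 4, then v[4]=11)
One optimal cutting: 4 + 4 → ¢11 + ¢11 = ¢22.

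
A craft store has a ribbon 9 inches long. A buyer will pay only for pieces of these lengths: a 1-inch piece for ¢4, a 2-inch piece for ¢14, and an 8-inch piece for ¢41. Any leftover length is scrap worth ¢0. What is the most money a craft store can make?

60

Consider every possible first cut. f[k] is the best of p[i]+f[k−i] over all sellable i≤k.
f[1] = 4
f[2] = 14
f[3] = 18  (first piece 1, then f[2]=14)
f[4] = 28  (first piece 2, then f[2]=14)
f[5] = 32  (first piece 1, then f[4]=28)
f[6] = 42  (first piece 2, then f[4]=28)
f[7] = 46  (first piece 1, then f[6]=42)
f[8] = 56  (first piece 2, then f[6]=42)
f[9] = 60  (first piece 1, then f[8]=56)
One optimal cutting: 2 + 2 + 2 + 2 + 1 → ¢60.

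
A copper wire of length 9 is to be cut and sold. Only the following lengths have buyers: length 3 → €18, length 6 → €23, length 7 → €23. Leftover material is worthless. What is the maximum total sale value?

54

Consider every possible first cut. r[k] is the best of p[i]+r[k−i] over all sellable i≤k.
r[1] = 0
r[2] = 0
r[3] = 18
r[4] = 18
r[5] = 18
r[6] = 36  (first piece 3, then r[3]=18)
r[7] = 36
r[8] = 36
r[9] = 54  (first piece 3, then r[6]=36)
One optimal cutting: 3 + 3 + 3 → €54.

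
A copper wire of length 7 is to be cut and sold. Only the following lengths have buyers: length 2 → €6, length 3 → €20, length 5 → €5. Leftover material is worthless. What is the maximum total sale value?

40

Let r[k] be the best obtainable value from length k. For each k, try every first piece i and keep the best of price[i] + r[k−i].
r[1] = 0
r[2] = 6
r[3] = 20
r[4] = 20
r[5] = 26  (first piece 2, then r[3]=20)
r[6] = 40  (first piece 3, then r[3]=20)
r[7] = 40
One optimal cutting: pieces 3 + 3 with 1 meter of scrap → €40.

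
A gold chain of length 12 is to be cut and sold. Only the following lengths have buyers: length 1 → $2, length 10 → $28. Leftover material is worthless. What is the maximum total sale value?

Build r[k] bottom-up: r[k] = max over allowed piece i of (p[i] + r[k−i]).
r[1] = 2
r[2] = 4  (first piece 1, then r[1]=2)
r[3] = 6  (first piece 1, then r[2]=4)
r[4] = 8  (first piece 1, then r[3]=6)
r[5] = 10  (first piece 1, then r[4]=8)
r[6] = 12  (first piece 1, then r[5]=10)
r[7] = 14  (first piece 1, then r[6]=12)
r[8] = 16  (first piece 1, then r[7]=14)
r[9] = 18  (first piece 1, then r[8]=16)
r[10] = max(2+18, 28+0) = 28
r[11] = max(2+28, 28+2) = 30
r[12] = max(2+30, 28+4) = 32
One optimal cutting: 10 + 1 + 1 → $32.

32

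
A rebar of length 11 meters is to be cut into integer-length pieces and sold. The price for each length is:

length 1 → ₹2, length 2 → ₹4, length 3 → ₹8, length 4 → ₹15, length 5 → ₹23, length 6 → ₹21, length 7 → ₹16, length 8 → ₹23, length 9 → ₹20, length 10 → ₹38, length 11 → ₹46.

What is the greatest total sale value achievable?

48

Build R[k] bottom-up: R[k] = max over allowed piece i of (p[i] + R[k−i]).
R[1] = 2
R[2] = max(2+2, 4+0) = 4
R[3] = max(2+4, 4+2, 8+0) = 8
R[4] = max(2+8, 4+4, 8+2, 15+0) = 15
R[5] = max(2+15, 4+8, 8+4, 15+2, 23+0) = 23
R[6] = max(2+23, 4+15, 8+8, 15+4, 23+2, 21+0) = 25
R[7] = max(2+25, 4+23, 8+15, …, 21+2, 16+0) = 27
R[8] = max(2+27, 4+25, 8+23, …, 16+2, 23+0) = 31
R[9] = max(2+31, 4+27, 8+25, …, 23+2, 20+0) = 38
R[10] = max(2+38, 4+31, 8+27, …, 20+2, 38+0) = 46
R[11] = max(2+46, 4+38, 8+31, …, 38+2, 46+0) = 48
One optimal cutting: 5 + 5 + 1 → ₹23 + ₹23 + ₹2 = ₹48.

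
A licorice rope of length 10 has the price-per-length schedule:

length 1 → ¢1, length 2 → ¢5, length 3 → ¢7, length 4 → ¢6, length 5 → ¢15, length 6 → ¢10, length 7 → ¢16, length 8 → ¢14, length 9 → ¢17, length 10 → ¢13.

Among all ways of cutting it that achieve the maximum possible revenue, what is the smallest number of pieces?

2

Let r[k] be the best obtainable value from length k. For each k, try every first piece i and keep the best of price[i] + r[k−i].
r[1] = 1
r[2] = 5
r[3] = 7
r[4] = 10  (first piece 2, then r[2]=5)
r[5] = 15
r[6] = 16  (first piece 1, then r[5]=15)
r[7] = 20  (first piece 2, then r[5]=15)
r[8] = 22  (first piece 3, then r[5]=15)
r[9] = 25  (first piece 2, then r[7]=20)
r[10] = 30  (first piece 5, then r[5]=15)
Maximum revenue is ¢30.
Now minimize piece count subject to staying optimal: for each k, pieces[k] = 1 + min over i with p[i]+r[k−i]=r[k] of pieces[k−i].
pieces[7] = 2
pieces[8] = 2
pieces[9] = 3
pieces[10] = 2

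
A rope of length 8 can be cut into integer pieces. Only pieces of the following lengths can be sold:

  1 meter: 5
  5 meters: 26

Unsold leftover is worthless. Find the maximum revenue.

41

Consider every possible first cut. r[k] is the best of p[i]+r[k−i] over all sellable i≤k.
r[1] = 5
r[2] = 10  (first piece 1, then r[1]=5)
r[3] = 15  (first piece 1, then r[2]=10)
r[4] = 20  (first piece 1, then r[3]=15)
r[5] = max(5+20, 26+0) = 26
r[6] = max(5+26, 26+5) = 31
r[7] = max(5+31, 26+10) = 36
r[8] = max(5+36, 26+15) = 41
One optimal cutting: 5 + 1 + 1 + 1 → 41.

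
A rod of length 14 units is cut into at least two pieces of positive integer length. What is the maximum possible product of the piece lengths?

162

Define P[k] = max over 1≤i<k of i · max(k−i, P[k−i]); the inner max lets the remainder stay uncut if that's better.
P[2] = 1*max(1,0) = 1*1 = 1
P[3] = max(1*2, 2*1) = 2
P[4] = max(1*3, 2*2, 3*1) = 4
P[5] = max(1*4, 2*3, 3*2, 4*1) = 6
P[6] = max(1*6, 2*4, 3*3, 4*2, 5*1) = 9
P[7] = max(1*9, 2*6, 3*4, 4*3, 5*2, 6*1) = 12
P[8] = max(1*12, 2*9, 3*6, …, 6*2, 7*1) = 18
P[9] = max(1*18, 2*12, 3*9, …, 7*2, 8*1) = 27
P[10] = max(1*27, 2*18, 3*12, …, 8*2, 9*1) = 36
P[11] = max(1*36, 2*27, 3*18, …, 9*2, 10*1) = 54
P[12] = max(1*54, 2*36, 3*27, …, 10*2, 11*1) = 81
P[13] = max(1*81, 2*54, 3*36, …, 11*2, 12*1) = 108
P[14] = max(1*108, 2*81, 3*54, …, 12*2, 13*1) = 162
One optimal split: 3 + 3 + 3 + 3 + 2; product 3*3*3*3*2 = 162.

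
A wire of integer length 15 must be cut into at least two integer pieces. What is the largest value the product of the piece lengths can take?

Define P[k] = max over 1≤i<k of i · max(k−i, P[k−i]); the inner max lets the remainder stay uncut if that's better.
Small cases: P[2]=1, P[3]=2, P[4]=4, P[5]=6, P[6]=9, P[7]=12, P[8]=18.
P[9] = 3*max(6,9) = 3*9 = 27
P[10] = 2*max(8,18) = 2*18 = 36
P[11] = 2*max(9,27) = 2*27 = 54
P[12] = 3*max(9,27) = 3*27 = 81
P[13] = 2*max(11,54) = 2*54 = 108
P[14] = 2*max(12,81) = 2*81 = 162
P[15] = 3*max(12,81) = 3*81 = 243
One optimal split: 3 + 3 + 3 + 3 + 3; product 3*3*3*3*3 = 243.

243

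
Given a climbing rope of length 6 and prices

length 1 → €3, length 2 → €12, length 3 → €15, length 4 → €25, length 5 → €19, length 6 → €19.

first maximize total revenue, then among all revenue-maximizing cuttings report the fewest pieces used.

2

Build r[k] bottom-up: r[k] = max over allowed piece i of (p[i] + r[k−i]).
r[1] = 3
r[2] = 12
r[3] = 15  (first piece 1, then r[2]=12)
r[4] = 25
r[5] = 28  (first piece 1, then r[4]=25)
r[6] = 37  (first piece 2, then r[4]=25)
Maximum revenue is €37.
Now minimize piece count subject to staying optimal: for each k, pieces[k] = 1 + min over i with p[i]+r[k−i]=r[k] of pieces[k−i].
pieces[3] = 1
pieces[4] = 1
pieces[5] = 2
pieces[6] = 2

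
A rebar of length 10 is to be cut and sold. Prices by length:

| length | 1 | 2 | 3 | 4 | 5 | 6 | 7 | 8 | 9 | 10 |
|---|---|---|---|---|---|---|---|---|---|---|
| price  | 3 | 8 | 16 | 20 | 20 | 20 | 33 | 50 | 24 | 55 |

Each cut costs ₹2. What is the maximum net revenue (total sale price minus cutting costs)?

56

Let v[k] be the best obtainable value from length k. For each k, try every first piece i and keep the best of price[i] + v[k−i] minus the 2 cut fee when i<k.
v[1] = 3
v[2] = 8
v[3] = 16
v[4] = 20
v[5] = 22  (first piece 2, then v[3]=16)
v[6] = 30  (first piece 3, then v[3]=16)
v[7] = 34  (first piece 3, then v[4]=20)
v[8] = 50
v[9] = 51  (first piece 1, then v[8]=50)
v[10] = 56  (first piece 2, then v[8]=50)
One optimal plan: pieces 8 + 2 (1 cut) → ₹58 − ₹2 = ₹56.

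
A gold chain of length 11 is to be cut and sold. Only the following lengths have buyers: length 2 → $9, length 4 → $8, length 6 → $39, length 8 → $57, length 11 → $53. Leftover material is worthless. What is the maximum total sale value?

Let f[k] be the best obtainable value from length k. For each k, try every first piece i and keep the best of price[i] + f[k−i].
f[1] = 0
f[2] = 9
f[3] = 9
f[4] = 18  (first piece 2, then f[2]=9)
f[5] = 18
f[6] = 39
f[7] = 39
f[8] = 57
f[9] = 57
f[10] = 66  (first piece 2, then f[8]=57)
f[11] = 66
One optimal cutting: pieces 8 + 2 with 1 inch of scrap → $66.

66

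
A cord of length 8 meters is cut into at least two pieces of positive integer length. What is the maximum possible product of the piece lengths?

Fill m[k] for k=2..8: at each k try every first piece i and multiply by the better of (k−i) uncut or m[k−i].
m[2] = 1·max(1,0) = 1·1 = 1
m[3] = 1·max(2,1) = 1·2 = 2
m[4] = 2·max(2,1) = 2·2 = 4
m[5] = 2·max(3,2) = 2·3 = 6
m[6] = 3·max(3,2) = 3·3 = 9
m[7] = 2·max(5,6) = 2·6 = 12
m[8] = 2·max(6,9) = 2·9 = 18
One optimal split: 3 + 3 + 2; product 3·3·2 = 18.

18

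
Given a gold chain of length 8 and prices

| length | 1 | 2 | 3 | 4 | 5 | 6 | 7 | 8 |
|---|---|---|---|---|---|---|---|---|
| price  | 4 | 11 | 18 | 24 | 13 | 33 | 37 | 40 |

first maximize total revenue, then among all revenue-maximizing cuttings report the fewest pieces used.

2

Let r[k] be the best obtainable value from length k. For each k, try every first piece i and keep the best of price[i] + r[k−i].
r[1] = 4
r[2] = max(4+4, 11+0) = 11
r[3] = max(4+11, 11+4, 18+0) = 18
r[4] = max(4+18, 11+11, 18+4, 24+0) = 24
r[5] = max(4+24, 11+18, 18+11, 24+4, 13+0) = 29
r[6] = max(4+29, 11+24, 18+18, 24+11, 13+4, 33+0) = 36
r[7] = max(4+36, 11+29, 18+24, …, 33+4, 37+0) = 42
r[8] = max(4+42, 11+36, 18+29, …, 37+4, 40+0) = 48
Maximum revenue is $48.
Now minimize piece count subject to staying optimal: for each k, pieces[k] = 1 + min over i with p[i]+r[k−i]=r[k] of pieces[k−i].
pieces[5] = 2
pieces[6] = 2
pieces[7] = 2
pieces[8] = 2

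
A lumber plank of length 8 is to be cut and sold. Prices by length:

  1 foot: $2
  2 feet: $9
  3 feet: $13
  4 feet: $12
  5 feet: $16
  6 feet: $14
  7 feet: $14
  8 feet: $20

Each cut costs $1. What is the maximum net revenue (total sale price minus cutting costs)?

33

Build v[k] bottom-up: v[k] = max over allowed piece i of (p[i] + v[k−i]) − 1 per cut.
v[1] = 2
v[2] = max(2+2-1, 9+0) = 9
v[3] = max(2+9-1, 9+2-1, 13+0) = 13
v[4] = max(2+13-1, 9+9-1, 13+2-1, 12+0) = 17
v[5] = max(2+17-1, 9+13-1, 13+9-1, 12+2-1, 16+0) = 21
v[6] = max(2+21-1, 9+17-1, 13+13-1, 12+9-1, 16+2-1, 14+0) = 25
v[7] = max(2+25-1, 9+21-1, 13+17-1, …, 14+2-1, 14+0) = 29
v[8] = max(2+29-1, 9+25-1, 13+21-1, …, 14+2-1, 20+0) = 33
One optimal plan: pieces 2 + 2 + 2 + 2 (3 cuts) → $36 − $3 = $33.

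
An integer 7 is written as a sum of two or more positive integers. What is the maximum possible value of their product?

12

Fill g[k] for k=2..7: at each k try every first piece i and multiply by the better of (k−i) uncut or g[k−i].
Small cases: g[2]=1.
g[3] = 1·max(2,1) = 1·2 = 2
g[4] = 2·max(2,1) = 2·2 = 4
g[5] = 2·max(3,2) = 2·3 = 6
g[6] = 3·max(3,2) = 3·3 = 9
g[7] = 2·max(5,6) = 2·6 = 12
One optimal split: 3 + 2 + 2; product 3·2·2 = 12.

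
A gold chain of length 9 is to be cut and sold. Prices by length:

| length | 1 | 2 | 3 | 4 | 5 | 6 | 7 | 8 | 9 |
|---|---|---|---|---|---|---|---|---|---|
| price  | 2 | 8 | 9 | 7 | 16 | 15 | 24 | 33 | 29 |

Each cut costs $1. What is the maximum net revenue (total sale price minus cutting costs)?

34

Let net[k] be the best obtainable value from length k. For each k, try every first piece i and keep the best of price[i] + net[k−i] minus the 1 cut fee when i<k.
net[1] = 2
net[2] = max(2+2-1, 8+0) = 8
net[3] = max(2+8-1, 8+2-1, 9+0) = 9
net[4] = max(2+9-1, 8+8-1, 9+2-1, 7+0) = 15
net[5] = max(2+15-1, 8+9-1, 9+8-1, 7+2-1, 16+0) = 16
net[6] = max(2+16-1, 8+15-1, 9+9-1, 7+8-1, 16+2-1, 15+0) = 22
net[7] = max(2+22-1, 8+16-1, 9+15-1, …, 15+2-1, 24+0) = 24
net[8] = max(2+24-1, 8+22-1, 9+16-1, …, 24+2-1, 33+0) = 33
net[9] = max(2+33-1, 8+24-1, 9+22-1, …, 33+2-1, 29+0) = 34
One optimal plan: pieces 8 + 1 (1 cut) → $35 − $1 = $34.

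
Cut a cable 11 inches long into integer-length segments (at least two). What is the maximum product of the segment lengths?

Define f[k] = max over 1≤i<k of i · max(k−i, f[k−i]); the inner max lets the remainder stay uncut if that's better.
Small cases: f[2]=1, f[3]=2, f[4]=4.
f[5] = 2·max(3,2) = 2·3 = 6
f[6] = 3·max(3,2) = 3·3 = 9
f[7] = 2·max(5,6) = 2·6 = 12
f[8] = 2·max(6,9) = 2·9 = 18
f[9] = 3·max(6,9) = 3·9 = 27
f[10] = 2·max(8,18) = 2·18 = 36
f[11] = 2·max(9,27) = 2·27 = 54
One optimal split: 3 + 3 + 3 + 2; product 3·3·3·2 = 54.

54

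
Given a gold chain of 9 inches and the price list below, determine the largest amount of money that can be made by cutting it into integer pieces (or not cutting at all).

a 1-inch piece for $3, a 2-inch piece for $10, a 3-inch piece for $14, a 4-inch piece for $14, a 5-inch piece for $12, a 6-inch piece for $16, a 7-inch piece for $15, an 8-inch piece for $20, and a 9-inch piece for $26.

44

Build best[k] bottom-up: best[k] = max over allowed piece i of (p[i] + best[k−i]).
best[1] = 3
best[2] = 10
best[3] = 14
best[4] = 20  (first piece 2, then best[2]=10)
best[5] = 24  (first piece 2, then best[3]=14)
best[6] = 30  (first piece 2, then best[4]=20)
best[7] = 34  (first piece 2, then best[5]=24)
best[8] = 40  (first piece 2, then best[6]=30)
best[9] = 44  (first piece 2, then best[7]=34)
One optimal cutting: 3 + 2 + 2 + 2 → $14 + $10 + $10 + $10 = $44.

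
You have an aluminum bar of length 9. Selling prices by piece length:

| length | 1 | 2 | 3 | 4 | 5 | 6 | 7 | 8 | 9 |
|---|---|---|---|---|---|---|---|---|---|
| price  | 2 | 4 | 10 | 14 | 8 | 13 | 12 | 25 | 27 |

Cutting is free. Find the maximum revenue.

30

Let r[k] be the best obtainable value from length k. For each k, try every first piece i and keep the best of price[i] + r[k−i].
r[1] = 2
r[2] = max(2+2, 4+0) = 4
r[3] = max(2+4, 4+2, 10+0) = 10
r[4] = max(2+10, 4+4, 10+2, 14+0) = 14
r[5] = max(2+14, 4+10, 10+4, 14+2, 8+0) = 16
r[6] = max(2+16, 4+14, 10+10, 14+4, 8+2, 13+0) = 20
r[7] = max(2+20, 4+16, 10+14, …, 13+2, 12+0) = 24
r[8] = max(2+24, 4+20, 10+16, …, 12+2, 25+0) = 28
r[9] = max(2+28, 4+24, 10+20, …, 25+2, 27+0) = 30
One optimal cutting: 4 + 4 + 1 → $14 + $14 + $2 = $30.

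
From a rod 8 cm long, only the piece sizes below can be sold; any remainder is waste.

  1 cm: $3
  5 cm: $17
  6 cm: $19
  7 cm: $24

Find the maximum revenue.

27

Build r[k] bottom-up: r[k] = max over allowed piece i of (p[i] + r[k−i]).
r[1] = 3
r[2] = 6  (first piece 1, then r[1]=3)
r[3] = 9  (first piece 1, then r[2]=6)
r[4] = 12  (first piece 1, then r[3]=9)
r[5] = max(3+12, 17+0) = 17
r[6] = max(3+17, 17+3, 19+0) = 20
r[7] = max(3+20, 17+6, 19+3, 24+0) = 24
r[8] = max(3+24, 17+9, 19+6, 24+3) = 27
One optimal cutting: 7 + 1 → $27.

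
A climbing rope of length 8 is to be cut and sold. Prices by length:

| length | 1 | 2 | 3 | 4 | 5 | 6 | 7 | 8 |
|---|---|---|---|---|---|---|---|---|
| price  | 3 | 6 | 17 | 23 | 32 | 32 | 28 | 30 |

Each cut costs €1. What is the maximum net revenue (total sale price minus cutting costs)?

48

Build v[k] bottom-up: v[k] = max over allowed piece i of (p[i] + v[k−i]) − 1 per cut.
v[1] = 3
v[2] = 6
v[3] = 17
v[4] = 23
v[5] = 32
v[6] = 34  (first piece 1, then v[5]=32)
v[7] = 39  (first piece 3, then v[4]=23)
v[8] = 48  (first piece 3, then v[5]=32)
One optimal plan: pieces 5 + 3 (1 cut) → €49 − €1 = €48.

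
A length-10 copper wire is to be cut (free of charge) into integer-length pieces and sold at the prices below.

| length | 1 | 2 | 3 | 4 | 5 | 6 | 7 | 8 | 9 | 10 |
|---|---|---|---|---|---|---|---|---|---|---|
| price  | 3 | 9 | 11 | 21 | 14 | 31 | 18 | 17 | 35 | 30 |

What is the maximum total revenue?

52

Build v[k] bottom-up: v[k] = max over allowed piece i of (p[i] + v[k−i]).
v[1] = 3
v[2] = 9
v[3] = 12  (first piece 1, then v[2]=9)
v[4] = 21
v[5] = 24  (first piece 1, then v[4]=21)
v[6] = 31
v[7] = 34  (first piece 1, then v[6]=31)
v[8] = 42  (first piece 4, then v[4]=21)
v[9] = 45  (first piece 1, then v[8]=42)
v[10] = 52  (first piece 4, then v[6]=31)
One optimal cutting: 6 + 4 → €31 + €21 = €52.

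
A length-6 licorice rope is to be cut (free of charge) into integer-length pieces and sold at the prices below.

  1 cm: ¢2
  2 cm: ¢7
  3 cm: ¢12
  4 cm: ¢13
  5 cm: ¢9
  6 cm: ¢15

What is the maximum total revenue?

24

Build v[k] bottom-up: v[k] = max over allowed piece i of (p[i] + v[k−i]).
v[1] = 2
v[2] = max(2+2, 7+0) = 7
v[3] = max(2+7, 7+2, 12+0) = 12
v[4] = max(2+12, 7+7, 12+2, 13+0) = 14
v[5] = max(2+14, 7+12, 12+7, 13+2, 9+0) = 19
v[6] = max(2+19, 7+14, 12+12, 13+7, 9+2, 15+0) = 24
One optimal cutting: 3 + 3 → ¢12 + ¢12 = ¢24.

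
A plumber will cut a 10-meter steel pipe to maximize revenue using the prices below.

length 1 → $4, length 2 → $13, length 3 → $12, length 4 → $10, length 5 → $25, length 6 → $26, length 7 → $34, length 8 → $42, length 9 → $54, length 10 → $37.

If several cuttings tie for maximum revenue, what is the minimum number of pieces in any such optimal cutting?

5

Let r[k] be the best obtainable value from length k. For each k, try every first piece i and keep the best of price[i] + r[k−i].
r[1] = 4
r[2] = max(4+4, 13+0) = 13
r[3] = max(4+13, 13+4, 12+0) = 17
r[4] = max(4+17, 13+13, 12+4, 10+0) = 26
r[5] = max(4+26, 13+17, 12+13, 10+4, 25+0) = 30
r[6] = max(4+30, 13+26, 12+17, 10+13, 25+4, 26+0) = 39
r[7] = max(4+39, 13+30, 12+26, …, 26+4, 34+0) = 43
r[8] = max(4+43, 13+39, 12+30, …, 34+4, 42+0) = 52
r[9] = max(4+52, 13+43, 12+39, …, 42+4, 54+0) = 56
r[10] = max(4+56, 13+52, 12+43, …, 54+4, 37+0) = 65
Maximum revenue is $65.
Now minimize piece count subject to staying optimal: for each k, pieces[k] = 1 + min over i with p[i]+r[k−i]=r[k] of pieces[k−i].
pieces[7] = 4
pieces[8] = 4
pieces[9] = 5
pieces[10] = 5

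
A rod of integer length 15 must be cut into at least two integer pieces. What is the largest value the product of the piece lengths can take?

Let g[k] be the best product for length k (with at least one cut). For each first piece i, the rest contributes max(k−i, g[k−i]).
g[2] = 1*max(1,0) = 1*1 = 1
g[3] = 1*max(2,1) = 1*2 = 2
g[4] = 2*max(2,1) = 2*2 = 4
g[5] = 2*max(3,2) = 2*3 = 6
g[6] = 3*max(3,2) = 3*3 = 9
g[7] = 2*max(5,6) = 2*6 = 12
g[8] = 2*max(6,9) = 2*9 = 18
g[9] = 3*max(6,9) = 3*9 = 27
g[10] = 2*max(8,18) = 2*18 = 36
g[11] = 2*max(9,27) = 2*27 = 54
g[12] = 3*max(9,27) = 3*27 = 81
g[13] = 2*max(11,54) = 2*54 = 108
g[14] = 2*max(12,81) = 2*81 = 162
g[15] = 3*max(12,81) = 3*81 = 243
One optimal split: 3 + 3 + 3 + 3 + 3; product 3*3*3*3*3 = 243.

243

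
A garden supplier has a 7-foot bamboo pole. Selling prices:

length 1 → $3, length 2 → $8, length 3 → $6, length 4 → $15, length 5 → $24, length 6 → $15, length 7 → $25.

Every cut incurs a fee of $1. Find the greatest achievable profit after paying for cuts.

31

Let r[k] be the best obtainable value from length k. For each k, try every first piece i and keep the best of price[i] + r[k−i] minus the 1 cut fee when i<k.
r[1] = 3
r[2] = max(3+3-1, 8+0) = 8
r[3] = max(3+8-1, 8+3-1, 6+0) = 10
r[4] = max(3+10-1, 8+8-1, 6+3-1, 15+0) = 15
r[5] = max(3+15-1, 8+10-1, 6+8-1, 15+3-1, 24+0) = 24
r[6] = max(3+24-1, 8+15-1, 6+10-1, 15+8-1, 24+3-1, 15+0) = 26
r[7] = max(3+26-1, 8+24-1, 6+15-1, …, 15+3-1, 25+0) = 31
One optimal plan: pieces 5 + 2 (1 cut) → $32 − $1 = $31.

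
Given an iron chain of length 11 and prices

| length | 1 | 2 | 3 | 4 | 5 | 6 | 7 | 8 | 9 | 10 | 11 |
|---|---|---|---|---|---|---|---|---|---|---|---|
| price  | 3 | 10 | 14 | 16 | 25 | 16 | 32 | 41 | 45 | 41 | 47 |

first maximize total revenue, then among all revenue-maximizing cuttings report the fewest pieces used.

Let r[k] be the best obtainable value from length k. For each k, try every first piece i and keep the best of price[i] + r[k−i].
r[1] = 3
r[2] = max(3+3, 10+0) = 10
r[3] = max(3+10, 10+3, 14+0) = 14
r[4] = max(3+14, 10+10, 14+3, 16+0) = 20
r[5] = max(3+20, 10+14, 14+10, 16+3, 25+0) = 25
r[6] = max(3+25, 10+20, 14+14, 16+10, 25+3, 16+0) = 30
r[7] = max(3+30, 10+25, 14+20, …, 16+3, 32+0) = 35
r[8] = max(3+35, 10+30, 14+25, …, 32+3, 41+0) = 41
r[9] = max(3+41, 10+35, 14+30, …, 41+3, 45+0) = 45
r[10] = max(3+45, 10+41, 14+35, …, 45+3, 41+0) = 51
r[11] = max(3+51, 10+45, 14+41, …, 41+3, 47+0) = 55
Maximum revenue is $55.
Now minimize piece count subject to staying optimal: for each k, pieces[k] = 1 + min over i with p[i]+r[k−i]=r[k] of pieces[k−i].
pieces[8] = 1
pieces[9] = 1
pieces[10] = 2
pieces[11] = 2

2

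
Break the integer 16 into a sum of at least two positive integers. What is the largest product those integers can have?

324

Fill m[k] for k=2..16: at each k try every first piece i and multiply by the better of (k−i) uncut or m[k−i].
Small cases: m[2]=1, m[3]=2, m[4]=4, m[5]=6, m[6]=9, m[7]=12, m[8]=18, m[9]=27.
m[10] = max(1×27, 2×18, 3×12, …, 8×2, 9×1) = 36
m[11] = max(1×36, 2×27, 3×18, …, 9×2, 10×1) = 54
m[12] = max(1×54, 2×36, 3×27, …, 10×2, 11×1) = 81
m[13] = max(1×81, 2×54, 3×36, …, 11×2, 12×1) = 108
m[14] = max(1×108, 2×81, 3×54, …, 12×2, 13×1) = 162
m[15] = max(1×162, 2×108, 3×81, …, 13×2, 14×1) = 243
m[16] = max(1×243, 2×162, 3×108, …, 14×2, 15×1) = 324
One optimal split: 3 + 3 + 3 + 3 + 2 + 2; product 3×3×3×3×2×2 = 324.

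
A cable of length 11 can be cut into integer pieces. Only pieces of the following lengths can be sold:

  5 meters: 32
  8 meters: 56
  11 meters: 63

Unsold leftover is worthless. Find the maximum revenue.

64

Consider every possible first cut. r[k] is the best of p[i]+r[k−i] over all sellable i≤k.
r[1] = 0
r[2] = 0
r[3] = 0
r[4] = 0
r[5] = 32
r[6] = 32
r[7] = 32
r[8] = max(32+0, 56+0) = 56
r[9] = max(32+0, 56+0) = 56
r[10] = max(32+32, 56+0) = 64
r[11] = max(32+32, 56+0, 63+0) = 64
One optimal cutting: pieces 5 + 5 with 1 meter of scrap → 64.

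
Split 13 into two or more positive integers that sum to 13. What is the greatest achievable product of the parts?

Let prod[k] be the best product for length k (with at least one cut). For each first piece i, the rest contributes max(k−i, prod[k−i]).
prod[2] = 1*max(1,0) = 1*1 = 1
prod[3] = 1*max(2,1) = 1*2 = 2
prod[4] = 2*max(2,1) = 2*2 = 4
prod[5] = 2*max(3,2) = 2*3 = 6
prod[6] = 3*max(3,2) = 3*3 = 9
prod[7] = 2*max(5,6) = 2*6 = 12
prod[8] = 2*max(6,9) = 2*9 = 18
prod[9] = 3*max(6,9) = 3*9 = 27
prod[10] = 2*max(8,18) = 2*18 = 36
prod[11] = 2*max(9,27) = 2*27 = 54
prod[12] = 3*max(9,27) = 3*27 = 81
prod[13] = 2*max(11,54) = 2*54 = 108
One optimal split: 3 + 3 + 3 + 2 + 2; product 3*3*3*2*2 = 108.

108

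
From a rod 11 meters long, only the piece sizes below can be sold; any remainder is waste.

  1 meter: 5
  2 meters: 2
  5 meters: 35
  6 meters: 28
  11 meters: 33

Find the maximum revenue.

75

Consider every possible first cut. f[k] is the best of p[i]+f[k−i] over all sellable i≤k.
f[1] = 5
f[2] = max(5+5, 2+0) = 10
f[3] = max(5+10, 2+5) = 15
f[4] = max(5+15, 2+10) = 20
f[5] = max(5+20, 2+15, 35+0) = 35
f[6] = max(5+35, 2+20, 35+5, 28+0) = 40
f[7] = max(5+40, 2+35, 35+10, 28+5) = 45
f[8] = max(5+45, 2+40, 35+15, 28+10) = 50
f[9] = max(5+50, 2+45, 35+20, 28+15) = 55
f[10] = max(5+55, 2+50, 35+35, 28+20) = 70
f[11] = max(5+70, 2+55, 35+40, 28+35, 33+0) = 75
One optimal cutting: 5 + 5 + 1 → 75.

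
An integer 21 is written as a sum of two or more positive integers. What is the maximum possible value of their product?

Define P[k] = max over 1≤i<k of i · max(k−i, P[k−i]); the inner max lets the remainder stay uncut if that's better.
P[2] = 1·max(1,0) = 1·1 = 1
P[3] = max(1·2, 2·1) = 2
P[4] = max(1·3, 2·2, 3·1) = 4
P[5] = max(1·4, 2·3, 3·2, 4·1) = 6
P[6] = max(1·6, 2·4, 3·3, 4·2, 5·1) = 9
P[7] = max(1·9, 2·6, 3·4, 4·3, 5·2, 6·1) = 12
P[8] = max(1·12, 2·9, 3·6, …, 6·2, 7·1) = 18
P[9] = max(1·18, 2·12, 3·9, …, 7·2, 8·1) = 27
P[10] = max(1·27, 2·18, 3·12, …, 8·2, 9·1) = 36
P[11] = max(1·36, 2·27, 3·18, …, 9·2, 10·1) = 54
P[12] = max(1·54, 2·36, 3·27, …, 10·2, 11·1) = 81
P[13] = max(1·81, 2·54, 3·36, …, 11·2, 12·1) = 108
P[14] = max(1·108, 2·81, 3·54, …, 12·2, 13·1) = 162
P[15] = max(1·162, 2·108, 3·81, …, 13·2, 14·1) = 243
P[16] = max(1·243, 2·162, 3·108, …, 14·2, 15·1) = 324
P[17] = max(1·324, 2·243, 3·162, …, 15·2, 16·1) = 486
P[18] = max(1·486, 2·324, 3·243, …, 16·2, 17·1) = 729
P[19] = max(1·729, 2·486, 3·324, …, 17·2, 18·1) = 972
P[20] = max(1·972, 2·729, 3·486, …, 18·2, 19·1) = 1458
P[21] = max(1·1458, 2·972, 3·729, …, 19·2, 20·1) = 2187
One optimal split: 3 + 3 + 3 + 3 + 3 + 3 + 3; product 3·3·3·3·3·3·3 = 2187.

2187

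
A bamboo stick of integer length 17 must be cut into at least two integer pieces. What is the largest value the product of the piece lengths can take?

486

Define f[k] = max over 1≤i<k of i · max(k−i, f[k−i]); the inner max lets the remainder stay uncut if that's better.
f[2] = 1·max(1,0) = 1·1 = 1
f[3] = max(1·2, 2·1) = 2
f[4] = max(1·3, 2·2, 3·1) = 4
f[5] = max(1·4, 2·3, 3·2, 4·1) = 6
f[6] = max(1·6, 2·4, 3·3, 4·2, 5·1) = 9
f[7] = max(1·9, 2·6, 3·4, 4·3, 5·2, 6·1) = 12
f[8] = max(1·12, 2·9, 3·6, …, 6·2, 7·1) = 18
f[9] = max(1·18, 2·12, 3·9, …, 7·2, 8·1) = 27
f[10] = max(1·27, 2·18, 3·12, …, 8·2, 9·1) = 36
f[11] = max(1·36, 2·27, 3·18, …, 9·2, 10·1) = 54
f[12] = max(1·54, 2·36, 3·27, …, 10·2, 11·1) = 81
f[13] = max(1·81, 2·54, 3·36, …, 11·2, 12·1) = 108
f[14] = max(1·108, 2·81, 3·54, …, 12·2, 13·1) = 162
f[15] = max(1·162, 2·108, 3·81, …, 13·2, 14·1) = 243
f[16] = max(1·243, 2·162, 3·108, …, 14·2, 15·1) = 324
f[17] = max(1·324, 2·243, 3·162, …, 15·2, 16·1) = 486
One optimal split: 3 + 3 + 3 + 3 + 3 + 2; product 3·3·3·3·3·2 = 486.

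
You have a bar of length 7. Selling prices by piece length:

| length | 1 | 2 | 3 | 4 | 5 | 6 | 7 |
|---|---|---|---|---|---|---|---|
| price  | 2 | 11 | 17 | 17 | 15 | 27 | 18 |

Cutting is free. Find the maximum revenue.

39

Consider every possible first cut. r[k] is the best of p[i]+r[k−i] over all sellable i≤k.
r[1] = 2
r[2] = max(2+2, 11+0) = 11
r[3] = max(2+11, 11+2, 17+0) = 17
r[4] = max(2+17, 11+11, 17+2, 17+0) = 22
r[5] = max(2+22, 11+17, 17+11, 17+2, 15+0) = 28
r[6] = max(2+28, 11+22, 17+17, 17+11, 15+2, 27+0) = 34
r[7] = max(2+34, 11+28, 17+22, …, 27+2, 18+0) = 39
One optimal cutting: 3 + 2 + 2 → 17 + 11 + 11 = 39.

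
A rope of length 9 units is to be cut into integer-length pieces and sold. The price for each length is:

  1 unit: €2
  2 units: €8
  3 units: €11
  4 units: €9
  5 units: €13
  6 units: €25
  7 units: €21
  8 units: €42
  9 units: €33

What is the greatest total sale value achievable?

44

Build r[k] bottom-up: r[k] = max over allowed piece i of (p[i] + r[k−i]).
r[1] = 2
r[2] = 8
r[3] = 11
r[4] = 16  (first piece 2, then r[2]=8)
r[5] = 19  (first piece 2, then r[3]=11)
r[6] = 25
r[7] = 27  (first piece 1, then r[6]=25)
r[8] = 42
r[9] = 44  (first piece 1, then r[8]=42)
One optimal cutting: 8 + 1 → €42 + €2 = €44.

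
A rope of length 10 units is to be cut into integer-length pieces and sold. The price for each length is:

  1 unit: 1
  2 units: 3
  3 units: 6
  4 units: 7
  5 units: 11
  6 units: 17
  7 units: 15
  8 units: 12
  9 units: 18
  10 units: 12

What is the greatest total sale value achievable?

Consider every possible first cut. r[k] is the best of p[i]+r[k−i] over all sellable i≤k.
r[1] = 1
r[2] = 3
r[3] = 6
r[4] = 7  (first piece 1, then r[3]=6)
r[5] = 11
r[6] = 17
r[7] = 18  (first piece 1, then r[6]=17)
r[8] = 20  (first piece 2, then r[6]=17)
r[9] = 23  (first piece 3, then r[6]=17)
r[10] = 24  (first piece 1, then r[9]=23)
One optimal cutting: 6 + 3 + 1 → 17 + 6 + 1 = 24.

24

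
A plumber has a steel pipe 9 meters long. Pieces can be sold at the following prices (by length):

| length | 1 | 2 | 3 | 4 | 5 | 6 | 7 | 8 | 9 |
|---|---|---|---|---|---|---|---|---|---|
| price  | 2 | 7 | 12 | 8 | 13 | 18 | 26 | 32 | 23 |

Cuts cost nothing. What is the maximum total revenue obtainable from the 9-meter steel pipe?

Let v[k] be the best obtainable value from length k. For each k, try every first piece i and keep the best of price[i] + v[k−i].
v[1] = 2
v[2] = max(2+2, 7+0) = 7
v[3] = max(2+7, 7+2, 12+0) = 12
v[4] = max(2+12, 7+7, 12+2, 8+0) = 14
v[5] = max(2+14, 7+12, 12+7, 8+2, 13+0) = 19
v[6] = max(2+19, 7+14, 12+12, 8+7, 13+2, 18+0) = 24
v[7] = max(2+24, 7+19, 12+14, …, 18+2, 26+0) = 26
v[8] = max(2+26, 7+24, 12+19, …, 26+2, 32+0) = 32
v[9] = max(2+32, 7+26, 12+24, …, 32+2, 23+0) = 36
One optimal cutting: 3 + 3 + 3 → $12 + $12 + $12 = $36.

36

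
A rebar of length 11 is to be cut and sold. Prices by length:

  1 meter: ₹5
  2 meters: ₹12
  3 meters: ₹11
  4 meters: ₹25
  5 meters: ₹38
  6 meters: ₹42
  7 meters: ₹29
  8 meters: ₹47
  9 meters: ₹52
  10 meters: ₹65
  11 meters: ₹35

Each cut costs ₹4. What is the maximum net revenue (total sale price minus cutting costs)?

76

Consider every possible first cut. v[k] is the best of p[i]+v[k−i] over all sellable i≤k, charging 4 whenever i<k.
v[1] = 5
v[2] = 12
v[3] = 13  (first piece 1, then v[2]=12)
v[4] = 25
v[5] = 38
v[6] = 42
v[7] = 46  (first piece 2, then v[5]=38)
v[8] = 50  (first piece 2, then v[6]=42)
v[9] = 59  (first piece 4, then v[5]=38)
v[10] = 72  (first piece 5, then v[5]=38)
v[11] = 76  (first piece 5, then v[6]=42)
One optimal plan: pieces 6 + 5 (1 cut) → ₹80 − ₹4 = ₹76.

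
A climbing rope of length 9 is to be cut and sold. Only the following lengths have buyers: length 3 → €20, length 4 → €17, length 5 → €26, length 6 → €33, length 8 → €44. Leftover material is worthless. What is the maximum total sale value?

60

Build best[k] bottom-up: best[k] = max over allowed piece i of (p[i] + best[k−i]).
best[1] = 0
best[2] = 0
best[3] = 20
best[4] = max(20+0, 17+0) = 20
best[5] = max(20+0, 17+0, 26+0) = 26
best[6] = max(20+20, 17+0, 26+0, 33+0) = 40
best[7] = max(20+20, 17+20, 26+0, 33+0) = 40
best[8] = max(20+26, 17+20, 26+20, 33+0, 44+0) = 46
best[9] = max(20+40, 17+26, 26+20, 33+20, 44+0) = 60
One optimal cutting: 3 + 3 + 3 → €60.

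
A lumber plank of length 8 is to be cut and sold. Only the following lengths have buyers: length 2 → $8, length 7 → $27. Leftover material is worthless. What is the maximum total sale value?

32

Consider every possible first cut. r[k] is the best of p[i]+r[k−i] over all sellable i≤k.
r[1] = 0
r[2] = 8
r[3] = 8
r[4] = 16  (first piece 2, then r[2]=8)
r[5] = 16
r[6] = 24  (first piece 2, then r[4]=16)
r[7] = max(8+16, 27+0) = 27
r[8] = max(8+24, 27+0) = 32
One optimal cutting: 2 + 2 + 2 + 2 → $32.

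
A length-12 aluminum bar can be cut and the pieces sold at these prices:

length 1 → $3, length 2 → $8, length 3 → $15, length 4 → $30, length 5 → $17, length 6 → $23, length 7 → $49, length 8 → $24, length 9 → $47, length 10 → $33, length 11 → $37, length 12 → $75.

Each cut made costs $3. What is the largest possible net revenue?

Build v[k] bottom-up: v[k] = max over allowed piece i of (p[i] + v[k−i]) − 3 per cut.
v[1] = 3
v[2] = max(3+3-3, 8+0) = 8
v[3] = max(3+8-3, 8+3-3, 15+0) = 15
v[4] = max(3+15-3, 8+8-3, 15+3-3, 30+0) = 30
v[5] = max(3+30-3, 8+15-3, 15+8-3, 30+3-3, 17+0) = 30
v[6] = max(3+30-3, 8+30-3, 15+15-3, 30+8-3, 17+3-3, 23+0) = 35
v[7] = max(3+35-3, 8+30-3, 15+30-3, …, 23+3-3, 49+0) = 49
v[8] = max(3+49-3, 8+35-3, 15+30-3, …, 49+3-3, 24+0) = 57
v[9] = max(3+57-3, 8+49-3, 15+35-3, …, 24+3-3, 47+0) = 57
v[10] = max(3+57-3, 8+57-3, 15+49-3, …, 47+3-3, 33+0) = 62
v[11] = max(3+62-3, 8+57-3, 15+57-3, …, 33+3-3, 37+0) = 76
v[12] = max(3+76-3, 8+62-3, 15+57-3, …, 37+3-3, 75+0) = 84
One optimal plan: pieces 4 + 4 + 4 (2 cuts) → $90 − $6 = $84.

84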